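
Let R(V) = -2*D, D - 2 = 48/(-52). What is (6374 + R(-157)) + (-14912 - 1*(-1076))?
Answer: -97034/13 ≈ -7464.2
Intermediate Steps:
D = 14/13 (D = 2 + 48/(-52) = 2 + 48*(-1/52) = 2 - 12/13 = 14/13 ≈ 1.0769)
R(V) = -28/13 (R(V) = -2*14/13 = -28/13)
(6374 + R(-157)) + (-14912 - 1*(-1076)) = (6374 - 28/13) + (-14912 - 1*(-1076)) = 82834/13 + (-14912 + 1076) = 82834/13 - 13836 = -97034/13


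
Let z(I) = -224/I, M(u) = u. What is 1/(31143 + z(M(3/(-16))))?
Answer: 3/97013 ≈ 3.0924e-5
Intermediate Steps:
1/(31143 + z(M(3/(-16)))) = 1/(31143 - 224/(3/(-16))) = 1/(31143 - 224/(3*(-1/16))) = 1/(31143 - 224/(-3/16)) = 1/(31143 - 224*(-16/3)) = 1/(31143 + 3584/3) = 1/(97013/3) = 3/97013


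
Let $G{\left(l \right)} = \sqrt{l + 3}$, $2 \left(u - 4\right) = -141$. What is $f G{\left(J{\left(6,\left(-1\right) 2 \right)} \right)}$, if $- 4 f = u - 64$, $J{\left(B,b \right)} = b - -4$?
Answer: $\frac{261 \sqrt{5}}{8} \approx 72.952$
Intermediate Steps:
$J{\left(B,b \right)} = 4 + b$ ($J{\left(B,b \right)} = b + 4 = 4 + b$)
$u = - \frac{133}{2}$ ($u = 4 + \frac{1}{2} \left(-141\right) = 4 - \frac{141}{2} = - \frac{133}{2} \approx -66.5$)
$G{\left(l \right)} = \sqrt{3 + l}$
$f = \frac{261}{8}$ ($f = - \frac{- \frac{133}{2} - 64}{4} = \left(- \frac{1}{4}\right) \left(- \frac{261}{2}\right) = \frac{261}{8} \approx 32.625$)
$f G{\left(J{\left(6,\left(-1\right) 2 \right)} \right)} = \frac{261 \sqrt{3 + \left(4 - 2\right)}}{8} = \frac{261 \sqrt{3 + 2}}{8} = \frac{261 \sqrt{5}}{8}$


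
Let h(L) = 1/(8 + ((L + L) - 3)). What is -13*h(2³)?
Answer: -13/21 ≈ -0.61905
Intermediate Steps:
h(L) = 1/(5 + 2*L) (h(L) = 1/(8 + (2*L - 3)) = 1/(8 + (-3 + 2*L)) = 1/(5 + 2*L))
-13*h(2³) = -13/(5 + 2*2³) = -13/(5 + 2*8) = -13/(5 + 16) = -13/21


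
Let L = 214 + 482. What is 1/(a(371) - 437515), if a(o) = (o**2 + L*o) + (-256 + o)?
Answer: -1/41543 ≈ -2.4071e-5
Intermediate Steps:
L = 696
a(o) = -256 + o**2 + 697*o (a(o) = (o**2 + 696*o) + (-256 + o) = -256 + o**2 + 697*o)
1/(a(371) - 437515) = 1/((-256 + 371**2 + 697*371) - 437515) = 1/((-256 + 137641 + 258587) - 437515) = 1/(395972 - 437515) = 1/(-41543) = -1/41543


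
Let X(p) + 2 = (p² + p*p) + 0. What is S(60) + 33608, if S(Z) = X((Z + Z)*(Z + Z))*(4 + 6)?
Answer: 4147233588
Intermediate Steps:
X(p) = -2 + 2*p² (X(p) = -2 + ((p² + p*p) + 0) = -2 + ((p² + p²) + 0) = -2 + (2*p² + 0) = -2 + 2*p²)
S(Z) = -20 + 320*Z⁴ (S(Z) = (-2 + 2*((Z + Z)*(Z + Z))²)*(4 + 6) = (-2 + 2*((2*Z)*(2*Z))²)*10 = (-2 + 2*(4*Z²)²)*10 = (-2 + 2*(16*Z⁴))*10 = (-2 + 32*Z⁴)*10 = -20 + 320*Z⁴)
S(60) + 33608 = (-20 + 320*60⁴) + 33608 = (-20 + 320*12960000) + 33608 = (-20 + 4147200000) + 33608 = 4147199980 + 33608 = 4147233588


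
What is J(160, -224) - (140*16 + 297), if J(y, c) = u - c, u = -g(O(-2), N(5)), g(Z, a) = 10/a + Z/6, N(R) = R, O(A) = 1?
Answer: -13891/6 ≈ -2315.2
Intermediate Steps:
g(Z, a) = 10/a + Z/6 (g(Z, a) = 10/a + Z*(⅙) = 10/a + Z/6)
u = -13/6 (u = -(10/5 + (⅙)*1) = -(10*(⅕) + ⅙) = -(2 + ⅙) = -1*13/6 = -13/6 ≈ -2.1667)
J(y, c) = -13/6 - c
J(160, -224) - (140*16 + 297) = (-13/6 - 1*(-224)) - (140*16 + 297) = (-13/6 + 224) - (2240 + 297) = 1331/6 - 1*2537 = 1331/6 - 2537 = -13891/6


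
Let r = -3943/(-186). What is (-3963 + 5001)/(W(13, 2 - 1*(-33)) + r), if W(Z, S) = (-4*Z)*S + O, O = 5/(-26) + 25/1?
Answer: -627471/1072379 ≈ -0.58512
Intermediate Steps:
O = 645/26 (O = 5*(-1/26) + 25*1 = -5/26 + 25 = 645/26 ≈ 24.808)
r = 3943/186 (r = -3943*(-1/186) = 3943/186 ≈ 21.199)
W(Z, S) = 645/26 - 4*S*Z (W(Z, S) = (-4*Z)*S + 645/26 = -4*S*Z + 645/26 = 645/26 - 4*S*Z)
(-3963 + 5001)/(W(13, 2 - 1*(-33)) + r) = (-3963 + 5001)/((645/26 - 4*(2 - 1*(-33))*13) + 3943/186) = 1038/((645/26 - 4*(2 + 33)*13) + 3943/186) = 1038/((645/26 - 4*35*13) + 3943/186) = 1038/((645/26 - 1820) + 3943/186) = 1038/(-46675/26 + 3943/186) = 1038/(-2144758/1209) = 1038*(-1209/2144758) = -627471/1072379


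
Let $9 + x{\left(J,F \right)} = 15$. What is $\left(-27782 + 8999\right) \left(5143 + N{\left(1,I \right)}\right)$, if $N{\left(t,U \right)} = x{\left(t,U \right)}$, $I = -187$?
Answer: $-96713667$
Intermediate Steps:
$x{\left(J,F \right)} = 6$ ($x{\left(J,F \right)} = -9 + 15 = 6$)
$N{\left(t,U \right)} = 6$
$\left(-27782 + 8999\right) \left(5143 + N{\left(1,I \right)}\right) = \left(-27782 + 8999\right) \left(5143 + 6\right) = \left(-18783\right) 5149 = -96713667$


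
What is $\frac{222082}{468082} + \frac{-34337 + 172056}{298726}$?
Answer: $\frac{1595188445}{1705222726} \approx 0.93547$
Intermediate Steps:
$\frac{222082}{468082} + \frac{-34337 + 172056}{298726} = 222082 \cdot \frac{1}{468082} + 137719 \cdot \frac{1}{298726} = \frac{111041}{234041} + \frac{3359}{7286} = \frac{1595188445}{1705222726}$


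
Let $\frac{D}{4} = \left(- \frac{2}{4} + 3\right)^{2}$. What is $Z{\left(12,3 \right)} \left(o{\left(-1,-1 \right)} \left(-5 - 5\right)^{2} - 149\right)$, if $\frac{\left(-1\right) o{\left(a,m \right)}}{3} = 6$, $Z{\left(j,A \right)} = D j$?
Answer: $-584700$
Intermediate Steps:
$D = 25$ ($D = 4 \left(- \frac{2}{4} + 3\right)^{2} = 4 \left(\left(-2\right) \frac{1}{4} + 3\right)^{2} = 4 \left(- \frac{1}{2} + 3\right)^{2} = 4 \left(\frac{5}{2}\right)^{2} = 4 \cdot \frac{25}{4} = 25$)
$Z{\left(j,A \right)} = 25 j$
$o{\left(a,m \right)} = -18$ ($o{\left(a,m \right)} = \left(-3\right) 6 = -18$)
$Z{\left(12,3 \right)} \left(o{\left(-1,-1 \right)} \left(-5 - 5\right)^{2} - 149\right) = 25 \cdot 12 \left(- 18 \left(-5 - 5\right)^{2} - 149\right) = 300 \left(- 18 \left(-10\right)^{2} - 149\right) = 300 \left(\left(-18\right) 100 - 149\right) = 300 \left(-1800 - 149\right) = 300 \left(-1949\right) = -584700$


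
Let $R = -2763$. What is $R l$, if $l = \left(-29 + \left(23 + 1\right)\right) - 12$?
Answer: $46971$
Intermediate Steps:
$l = -17$ ($l = \left(-29 + 24\right) - 12 = -5 - 12 = -17$)
$R l = \left(-2763\right) \left(-17\right) = 46971$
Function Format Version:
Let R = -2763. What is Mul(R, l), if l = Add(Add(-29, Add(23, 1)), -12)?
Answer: 46971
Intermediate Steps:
l = -17 (l = Add(Add(-29, 24), -12) = Add(-5, -12) = -17)
Mul(R, l) = Mul(-2763, -17) = 46971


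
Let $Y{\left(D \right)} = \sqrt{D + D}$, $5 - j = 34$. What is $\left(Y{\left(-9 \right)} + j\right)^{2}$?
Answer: $823 - 174 i \sqrt{2} \approx 823.0 - 246.07 i$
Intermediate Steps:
$j = -29$ ($j = 5 - 34 = -29$)
$Y{\left(D \right)} = \sqrt{2} \sqrt{D}$ ($Y{\left(D \right)} = \sqrt{2 D} = \sqrt{2} \sqrt{D}$)
$\left(Y{\left(-9 \right)} + j\right)^{2} = \left(\sqrt{2} \sqrt{-9} - 29\right)^{2} = \left(\sqrt{2} \cdot 3 i - 29\right)^{2} = \left(3 i \sqrt{2} - 29\right)^{2} = \left(-29 + 3 i \sqrt{2}\right)^{2}$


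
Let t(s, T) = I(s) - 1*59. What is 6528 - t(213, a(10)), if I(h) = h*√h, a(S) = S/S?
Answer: 6587 - 213*√213 ≈ 3478.4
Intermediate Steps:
a(S) = 1
I(h) = h^(3/2)
t(s, T) = -59 + s^(3/2) (t(s, T) = s^(3/2) - 1*59 = s^(3/2) - 59 = -59 + s^(3/2))
6528 - t(213, a(10)) = 6528 - (-59 + 213^(3/2)) = 6528 - (-59 + 213*√213) = 6528 + (59 - 213*√213) = 6587 - 213*√213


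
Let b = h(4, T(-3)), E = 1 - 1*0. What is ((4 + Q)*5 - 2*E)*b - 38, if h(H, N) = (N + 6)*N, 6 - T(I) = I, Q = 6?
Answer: 6442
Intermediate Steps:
T(I) = 6 - I
E = 1 (E = 1 + 0 = 1)
h(H, N) = N*(6 + N) (h(H, N) = (6 + N)*N = N*(6 + N))
b = 135 (b = (6 - 1*(-3))*(6 + (6 - 1*(-3))) = (6 + 3)*(6 + (6 + 3)) = 9*(6 + 9) = 9*15 = 135)
((4 + Q)*5 - 2*E)*b - 38 = ((4 + 6)*5 - 2*1)*135 - 38 = (10*5 - 2)*135 - 38 = (50 - 2)*135 - 38 = 48*135 - 38 = 6480 - 38 = 6442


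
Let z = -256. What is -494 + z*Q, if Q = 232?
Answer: -59886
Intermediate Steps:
-494 + z*Q = -494 - 256*232 = -494 - 59392 = -59886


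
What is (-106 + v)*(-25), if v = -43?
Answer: 3725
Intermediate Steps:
(-106 + v)*(-25) = (-106 - 43)*(-25) = -149*(-25) = 3725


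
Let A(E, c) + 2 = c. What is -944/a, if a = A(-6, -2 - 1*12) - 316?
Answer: 236/83 ≈ 2.8434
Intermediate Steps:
A(E, c) = -2 + c
a = -332 (a = (-2 + (-2 - 1*12)) - 316 = (-2 + (-2 - 12)) - 316 = (-2 - 14) - 316 = -16 - 316 = -332)
-944/a = -944/(-332) = -944*(-1/332) = 236/83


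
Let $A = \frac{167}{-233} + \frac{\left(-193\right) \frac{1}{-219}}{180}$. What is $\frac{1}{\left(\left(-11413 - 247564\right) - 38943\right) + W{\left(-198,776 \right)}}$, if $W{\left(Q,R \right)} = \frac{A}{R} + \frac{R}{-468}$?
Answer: $- \frac{92656867680}{27604487740395583} \approx -3.3566 \cdot 10^{-6}$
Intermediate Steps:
$A = - \frac{6538171}{9184860}$ ($A = 167 \left(- \frac{1}{233}\right) + \left(-193\right) \left(- \frac{1}{219}\right) \frac{1}{180} = - \frac{167}{233} + \frac{193}{219} \cdot \frac{1}{180} = - \frac{167}{233} + \frac{193}{39420} = - \frac{6538171}{9184860} \approx -0.71184$)
$W{\left(Q,R \right)} = - \frac{6538171}{9184860 R} - \frac{R}{468}$ ($W{\left(Q,R \right)} = - \frac{6538171}{9184860 R} + \frac{R}{-468} = - \frac{6538171}{9184860 R} + R \left(- \frac{1}{468}\right) = - \frac{6538171}{9184860 R} - \frac{R}{468}$)
$\frac{1}{\left(\left(-11413 - 247564\right) - 38943\right) + W{\left(-198,776 \right)}} = \frac{1}{\left(\left(-11413 - 247564\right) - 38943\right) - \left(\frac{194}{117} + \frac{6538171}{9184860 \cdot 776}\right)} = \frac{1}{\left(-258977 - 38943\right) - \frac{153721169983}{92656867680}} = \frac{1}{-297920 - \frac{153721169983}{92656867680}} = \frac{1}{- \frac{27604487740395583}{92656867680}} = - \frac{92656867680}{27604487740395583}$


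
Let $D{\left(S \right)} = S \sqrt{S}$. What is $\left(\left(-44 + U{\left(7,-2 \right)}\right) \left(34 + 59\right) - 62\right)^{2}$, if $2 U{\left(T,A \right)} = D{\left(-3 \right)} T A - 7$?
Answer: $\frac{34493173}{4} - 17496927 i \sqrt{3} \approx 8.6233 \cdot 10^{6} - 3.0306 \cdot 10^{7} i$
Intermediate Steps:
$D{\left(S \right)} = S^{\frac{3}{2}}$
$U{\left(T,A \right)} = - \frac{7}{2} - \frac{3 i A T \sqrt{3}}{2}$ ($U{\left(T,A \right)} = \frac{\left(-3\right)^{\frac{3}{2}} T A - 7}{2} = \frac{- 3 i \sqrt{3} T A - 7}{2} = \frac{- 3 i T \sqrt{3} A - 7}{2} = \frac{- 3 i A T \sqrt{3} - 7}{2} = \frac{-7 - 3 i A T \sqrt{3}}{2} = - \frac{7}{2} - \frac{3 i A T \sqrt{3}}{2}$)
$\left(\left(-44 + U{\left(7,-2 \right)}\right) \left(34 + 59\right) - 62\right)^{2} = \left(\left(-44 - \left(\frac{7}{2} + \frac{3}{2} i \left(-2\right) 7 \sqrt{3}\right)\right) \left(34 + 59\right) - 62\right)^{2} = \left(\left(-44 - \left(\frac{7}{2} - 21 i \sqrt{3}\right)\right) 93 - 62\right)^{2} = \left(\left(- \frac{95}{2} + 21 i \sqrt{3}\right) 93 - 62\right)^{2} = \left(\left(- \frac{8835}{2} + 1953 i \sqrt{3}\right) - 62\right)^{2} = \left(- \frac{8959}{2} + 1953 i \sqrt{3}\right)^{2}$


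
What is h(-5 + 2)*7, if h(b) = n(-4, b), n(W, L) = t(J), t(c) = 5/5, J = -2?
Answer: 7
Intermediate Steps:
t(c) = 1 (t(c) = 5*(1/5) = 1)
n(W, L) = 1
h(b) = 1
h(-5 + 2)*7 = 1*7 = 7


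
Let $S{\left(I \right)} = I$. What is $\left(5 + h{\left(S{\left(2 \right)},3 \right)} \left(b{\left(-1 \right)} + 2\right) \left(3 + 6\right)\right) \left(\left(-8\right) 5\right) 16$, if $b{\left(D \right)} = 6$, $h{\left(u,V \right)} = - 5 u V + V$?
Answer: $1240960$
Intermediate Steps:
$h{\left(u,V \right)} = V - 5 V u$ ($h{\left(u,V \right)} = - 5 V u + V = V - 5 V u$)
$\left(5 + h{\left(S{\left(2 \right)},3 \right)} \left(b{\left(-1 \right)} + 2\right) \left(3 + 6\right)\right) \left(\left(-8\right) 5\right) 16 = \left(5 + 3 \left(1 - 10\right) \left(6 + 2\right) \left(3 + 6\right)\right) \left(\left(-8\right) 5\right) 16 = \left(5 + 3 \left(1 - 10\right) 8 \cdot 9\right) \left(-40\right) 16 = \left(5 + 3 \left(-9\right) 72\right) \left(-40\right) 16 = \left(5 - 1944\right) \left(-40\right) 16 = \left(-1939\right) \left(-40\right) 16 = 77560 \cdot 16 = 1240960$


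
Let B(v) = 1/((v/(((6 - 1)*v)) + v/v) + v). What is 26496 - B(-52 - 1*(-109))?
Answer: 7710331/291 ≈ 26496.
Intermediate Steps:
B(v) = 1/(6/5 + v) (B(v) = 1/((v/((5*v)) + 1) + v) = 1/((v*(1/(5*v)) + 1) + v) = 1/((⅕ + 1) + v) = 1/(6/5 + v))
26496 - B(-52 - 1*(-109)) = 26496 - 5/(6 + 5*(-52 - 1*(-109))) = 26496 - 5/(6 + 5*(-52 + 109)) = 26496 - 5/(6 + 5*57) = 26496 - 5/(6 + 285) = 26496 - 5/291 = 7710331/291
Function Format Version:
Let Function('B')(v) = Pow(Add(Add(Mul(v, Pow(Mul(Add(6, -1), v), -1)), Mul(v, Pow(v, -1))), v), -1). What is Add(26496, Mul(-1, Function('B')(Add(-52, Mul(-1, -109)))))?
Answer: Rational(7710331, 291) ≈ 26496.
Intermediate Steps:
Function('B')(v) = Pow(Add(Rational(6, 5), v), -1) (Function('B')(v) = Pow(Add(Add(Mul(v, Pow(Mul(5, v), -1)), 1), v), -1) = Pow(Add(Add(Mul(v, Mul(Rational(1, 5), Pow(v, -1))), 1), v), -1) = Pow(Add(Add(Rational(1, 5), 1), v), -1) = Pow(Add(Rational(6, 5), v), -1))
Add(26496, Mul(-1, Function('B')(Add(-52, Mul(-1, -109))))) = Add(26496, Mul(-1, Mul(5, Pow(Add(6, Mul(5, Add(-52, Mul(-1, -109)))), -1)))) = Add(26496, Mul(-1, Mul(5, Pow(Add(6, Mul(5, Add(-52, 109))), -1)))) = Add(26496, Mul(-1, Mul(5, Pow(Add(6, Mul(5, 57)), -1)))) = Add(26496, Mul(-1, Mul(5, Pow(Add(6, 285), -1)))) = Add(26496, Mul(-1, Mul(5, Pow(291, -1)))) = Add(26496, Mul(-1, Mul(5, Rational(1, 291)))) = Add(26496, Mul(-1, Rational(5, 291))) = Add(26496, Rational(-5, 291)) = Rational(7710331, 291)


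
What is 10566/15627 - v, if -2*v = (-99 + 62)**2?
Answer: 7138165/10418 ≈ 685.18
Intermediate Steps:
v = -1369/2 (v = -(-99 + 62)**2/2 = -1/2*(-37)**2 = -1/2*1369 = -1369/2 ≈ -684.50)
10566/15627 - v = 10566/15627 - 1*(-1369/2) = 10566*(1/15627) + 1369/2 = 3522/5209 + 1369/2 = 7138165/10418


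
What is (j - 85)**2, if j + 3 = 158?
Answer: 4900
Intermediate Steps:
j = 155 (j = -3 + 158 = 155)
(j - 85)**2 = (155 - 85)**2 = 70**2 = 4900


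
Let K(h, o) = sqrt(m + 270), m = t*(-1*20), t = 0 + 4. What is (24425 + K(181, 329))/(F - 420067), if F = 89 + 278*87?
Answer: -24425/395792 - sqrt(190)/395792 ≈ -0.061747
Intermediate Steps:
t = 4
F = 24275 (F = 89 + 24186 = 24275)
m = -80 (m = 4*(-1*20) = 4*(-20) = -80)
K(h, o) = sqrt(190) (K(h, o) = sqrt(-80 + 270) = sqrt(190))
(24425 + K(181, 329))/(F - 420067) = (24425 + sqrt(190))/(24275 - 420067) = (24425 + sqrt(190))/(-395792) = (24425 + sqrt(190))*(-1/395792) = -24425/395792 - sqrt(190)/395792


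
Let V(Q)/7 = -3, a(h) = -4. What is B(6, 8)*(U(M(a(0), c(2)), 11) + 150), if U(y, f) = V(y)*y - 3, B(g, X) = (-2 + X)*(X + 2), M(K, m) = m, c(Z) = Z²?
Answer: 3780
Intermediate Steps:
B(g, X) = (-2 + X)*(2 + X)
V(Q) = -21 (V(Q) = 7*(-3) = -21)
U(y, f) = -3 - 21*y (U(y, f) = -21*y - 3 = -3 - 21*y)
B(6, 8)*(U(M(a(0), c(2)), 11) + 150) = (-4 + 8²)*((-3 - 21*2²) + 150) = (-4 + 64)*((-3 - 21*4) + 150) = 60*((-3 - 84) + 150) = 60*(-87 + 150) = 60*63 = 3780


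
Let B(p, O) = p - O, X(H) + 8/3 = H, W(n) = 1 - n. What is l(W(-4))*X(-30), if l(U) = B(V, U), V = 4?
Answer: 98/3 ≈ 32.667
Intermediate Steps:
X(H) = -8/3 + H
l(U) = 4 - U
l(W(-4))*X(-30) = (4 - (1 - 1*(-4)))*(-8/3 - 30) = (4 - (1 + 4))*(-98/3) = (4 - 1*5)*(-98/3) = (4 - 5)*(-98/3) = -1*(-98/3) = 98/3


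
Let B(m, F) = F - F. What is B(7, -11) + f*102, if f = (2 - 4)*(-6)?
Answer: 1224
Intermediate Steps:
B(m, F) = 0
f = 12 (f = -2*(-6) = 12)
B(7, -11) + f*102 = 0 + 12*102 = 0 + 1224 = 1224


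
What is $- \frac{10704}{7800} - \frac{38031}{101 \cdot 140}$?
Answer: $- \frac{533329}{131300} \approx -4.0619$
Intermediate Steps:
$- \frac{10704}{7800} - \frac{38031}{101 \cdot 140} = \left(-10704\right) \frac{1}{7800} - \frac{38031}{14140} = - \frac{446}{325} - \frac{5433}{2020} = - \frac{533329}{131300}$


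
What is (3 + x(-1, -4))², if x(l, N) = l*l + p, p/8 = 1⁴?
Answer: 144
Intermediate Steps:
p = 8 (p = 8*1⁴ = 8*1 = 8)
x(l, N) = 8 + l² (x(l, N) = l*l + 8 = l² + 8 = 8 + l²)
(3 + x(-1, -4))² = (3 + (8 + (-1)²))² = (3 + (8 + 1))² = (3 + 9)² = 12² = 144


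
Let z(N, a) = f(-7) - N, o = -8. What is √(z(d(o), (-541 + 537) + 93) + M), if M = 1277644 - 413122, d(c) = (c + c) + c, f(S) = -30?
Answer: 2*√216129 ≈ 929.79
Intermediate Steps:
d(c) = 3*c (d(c) = 2*c + c = 3*c)
M = 864522
z(N, a) = -30 - N
√(z(d(o), (-541 + 537) + 93) + M) = √((-30 - 3*(-8)) + 864522) = √((-30 - 1*(-24)) + 864522) = √((-30 + 24) + 864522) = √(-6 + 864522) = √864516 = 2*√216129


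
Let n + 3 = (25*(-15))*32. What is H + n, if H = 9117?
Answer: -2886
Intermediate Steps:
n = -12003 (n = -3 + (25*(-15))*32 = -3 - 375*32 = -3 - 12000 = -12003)
H + n = 9117 - 12003 = -2886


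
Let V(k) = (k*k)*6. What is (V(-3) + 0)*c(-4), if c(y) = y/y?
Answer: 54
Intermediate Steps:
c(y) = 1
V(k) = 6*k**2 (V(k) = k**2*6 = 6*k**2)
(V(-3) + 0)*c(-4) = (6*(-3)**2 + 0)*1 = (6*9 + 0)*1 = (54 + 0)*1 = 54*1 = 54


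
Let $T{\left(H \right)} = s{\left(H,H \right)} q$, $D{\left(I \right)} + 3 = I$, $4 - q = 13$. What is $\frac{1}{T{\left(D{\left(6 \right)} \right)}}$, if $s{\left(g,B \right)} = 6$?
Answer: $- \frac{1}{54} \approx -0.018519$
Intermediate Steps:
$q = -9$ ($q = 4 - 13 = -9$)
$D{\left(I \right)} = -3 + I$
$T{\left(H \right)} = -54$ ($T{\left(H \right)} = 6 \left(-9\right) = -54$)
$\frac{1}{T{\left(D{\left(6 \right)} \right)}} = \frac{1}{-54} = - \frac{1}{54}$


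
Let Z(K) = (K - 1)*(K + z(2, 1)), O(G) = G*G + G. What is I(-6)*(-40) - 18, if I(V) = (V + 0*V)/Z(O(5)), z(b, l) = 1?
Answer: -15942/899 ≈ -17.733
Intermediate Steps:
O(G) = G + G**2 (O(G) = G**2 + G = G + G**2)
Z(K) = (1 + K)*(-1 + K) (Z(K) = (K - 1)*(K + 1) = (-1 + K)*(1 + K) = (1 + K)*(-1 + K))
I(V) = V/899 (I(V) = (V + 0*V)/(-1 + (5*(1 + 5))**2) = (V + 0)/(-1 + (5*6)**2) = V/(-1 + 30**2) = V/(-1 + 900) = V/899)
I(-6)*(-40) - 18 = ((1/899)*(-6))*(-40) - 18 = -6/899*(-40) - 18 = 240/899 - 18 = -15942/899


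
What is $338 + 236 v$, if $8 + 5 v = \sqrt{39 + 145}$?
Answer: $- \frac{198}{5} + \frac{472 \sqrt{46}}{5} \approx 600.65$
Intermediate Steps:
$v = - \frac{8}{5} + \frac{2 \sqrt{46}}{5}$ ($v = - \frac{8}{5} + \frac{\sqrt{39 + 145}}{5} = - \frac{8}{5} + \frac{\sqrt{184}}{5} = - \frac{8}{5} + \frac{2 \sqrt{46}}{5} \approx 1.1129$)
$338 + 236 v = 338 + 236 \left(- \frac{8}{5} + \frac{2 \sqrt{46}}{5}\right) = 338 - \left(\frac{1888}{5} - \frac{472 \sqrt{46}}{5}\right) = - \frac{198}{5} + \frac{472 \sqrt{46}}{5}$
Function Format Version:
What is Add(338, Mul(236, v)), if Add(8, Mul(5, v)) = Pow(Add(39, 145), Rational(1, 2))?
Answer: Add(Rational(-198, 5), Mul(Rational(472, 5), Pow(46, Rational(1, 2)))) ≈ 600.65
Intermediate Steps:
v = Add(Rational(-8, 5), Mul(Rational(2, 5), Pow(46, Rational(1, 2)))) (v = Add(Rational(-8, 5), Mul(Rational(1, 5), Pow(Add(39, 145), Rational(1, 2)))) = Add(Rational(-8, 5), Mul(Rational(1, 5), Pow(184, Rational(1, 2)))) = Add(Rational(-8, 5), Mul(Rational(1, 5), Mul(2, Pow(46, Rational(1, 2))))) = Add(Rational(-8, 5), Mul(Rational(2, 5), Pow(46, Rational(1, 2)))) ≈ 1.1129)
Add(338, Mul(236, v)) = Add(338, Mul(236, Add(Rational(-8, 5), Mul(Rational(2, 5), Pow(46, Rational(1, 2)))))) = Add(338, Add(Rational(-1888, 5), Mul(Rational(472, 5), Pow(46, Rational(1, 2))))) = Add(Rational(-198, 5), Mul(Rational(472, 5), Pow(46, Rational(1, 2))))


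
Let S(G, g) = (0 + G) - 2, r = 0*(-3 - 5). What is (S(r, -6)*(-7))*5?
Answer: 70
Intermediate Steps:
r = 0 (r = 0*(-8) = 0)
S(G, g) = -2 + G (S(G, g) = G - 2 = -2 + G)
(S(r, -6)*(-7))*5 = ((-2 + 0)*(-7))*5 = -2*(-7)*5 = 14*5 = 70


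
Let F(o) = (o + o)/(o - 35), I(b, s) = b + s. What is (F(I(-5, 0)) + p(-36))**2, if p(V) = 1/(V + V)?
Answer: 289/5184 ≈ 0.055748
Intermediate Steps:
p(V) = 1/(2*V)
F(o) = 2*o/(-35 + o) (F(o) = (2*o)/(-35 + o) = 2*o/(-35 + o))
(F(I(-5, 0)) + p(-36))**2 = (2*(-5 + 0)/(-35 + (-5 + 0)) + (1/2)/(-36))**2 = (2*(-5)/(-35 - 5) + (1/2)*(-1/36))**2 = (2*(-5)/(-40) - 1/72)**2 = (2*(-5)*(-1/40) - 1/72)**2 = (1/4 - 1/72)**2 = (17/72)**2 = 289/5184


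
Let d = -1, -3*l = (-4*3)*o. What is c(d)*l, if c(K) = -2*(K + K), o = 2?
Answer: 32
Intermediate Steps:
l = 8 (l = -(-4*3)*2/3 = -(-4)*2 = -1/3*(-24) = 8)
c(K) = -4*K
c(d)*l = -4*(-1)*8 = 4*8 = 32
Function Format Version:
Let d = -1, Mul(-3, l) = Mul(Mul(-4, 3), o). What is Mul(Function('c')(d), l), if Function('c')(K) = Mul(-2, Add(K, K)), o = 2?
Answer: 32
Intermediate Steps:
l = 8 (l = Mul(Rational(-1, 3), Mul(Mul(-4, 3), 2)) = Mul(Rational(-1, 3), Mul(-12, 2)) = Mul(Rational(-1, 3), -24) = 8)
Function('c')(K) = Mul(-4, K) (Function('c')(K) = Mul(-2, Mul(2, K)) = Mul(-4, K))
Mul(Function('c')(d), l) = Mul(Mul(-4, -1), 8) = Mul(4, 8) = 32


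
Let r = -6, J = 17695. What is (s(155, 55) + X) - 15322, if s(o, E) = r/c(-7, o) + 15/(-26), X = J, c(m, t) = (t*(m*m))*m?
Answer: 3279376851/1382290 ≈ 2372.4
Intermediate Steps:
c(m, t) = t*m**3 (c(m, t) = (t*m**2)*m = t*m**3)
X = 17695
s(o, E) = -15/26 + 6/(343*o) (s(o, E) = -6*(-1/(343*o)) + 15/(-26) = -6*(-1/(343*o)) + 15*(-1/26) = -6*(-1/(343*o)) - 15/26 = -(-6)/(343*o) - 15/26 = 6/(343*o) - 15/26 = -15/26 + 6/(343*o))
(s(155, 55) + X) - 15322 = ((3/8918)*(52 - 1715*155)/155 + 17695) - 15322 = ((3/8918)*(1/155)*(52 - 265825) + 17695) - 15322 = ((3/8918)*(1/155)*(-265773) + 17695) - 15322 = (-797319/1382290 + 17695) - 15322 = 24458824231/1382290 - 15322 = 3279376851/1382290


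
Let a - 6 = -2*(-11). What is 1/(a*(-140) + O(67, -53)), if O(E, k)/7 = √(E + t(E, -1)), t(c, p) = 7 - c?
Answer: -80/313593 - √7/2195151 ≈ -0.00025631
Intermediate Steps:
a = 28 (a = 6 - 2*(-11) = 6 + 22 = 28)
O(E, k) = 7*√7 (O(E, k) = 7*√(E + (7 - E)) = 7*√7)
1/(a*(-140) + O(67, -53)) = 1/(28*(-140) + 7*√7) = 1/(-3920 + 7*√7)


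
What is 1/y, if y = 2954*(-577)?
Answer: -1/1704458 ≈ -5.8670e-7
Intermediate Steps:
y = -1704458
1/y = 1/(-1704458) = -1/1704458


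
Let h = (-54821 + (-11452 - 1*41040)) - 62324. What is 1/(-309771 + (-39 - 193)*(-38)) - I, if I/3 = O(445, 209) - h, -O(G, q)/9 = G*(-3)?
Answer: -164007232981/300955 ≈ -5.4496e+5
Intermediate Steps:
O(G, q) = 27*G (O(G, q) = -9*G*(-3) = -(-27)*G = 27*G)
h = -169637 (h = (-54821 + (-11452 - 41040)) - 62324 = (-54821 - 52492) - 62324 = -107313 - 62324 = -169637)
I = 544956 (I = 3*(27*445 - 1*(-169637)) = 3*(12015 + 169637) = 3*181652 = 544956)
1/(-309771 + (-39 - 193)*(-38)) - I = 1/(-309771 + (-39 - 193)*(-38)) - 1*544956 = 1/(-309771 - 232*(-38)) - 544956 = 1/(-309771 + 8816) - 544956 = 1/(-300955) - 544956 = -1/300955 - 544956 = -164007232981/300955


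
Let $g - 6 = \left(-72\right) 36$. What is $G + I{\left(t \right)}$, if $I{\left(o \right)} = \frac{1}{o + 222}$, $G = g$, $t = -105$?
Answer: $- \frac{302561}{117} \approx -2586.0$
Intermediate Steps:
$g = -2586$ ($g = 6 - 2592 = -2586$)
$G = -2586$
$I{\left(o \right)} = \frac{1}{222 + o}$
$G + I{\left(t \right)} = -2586 + \frac{1}{222 - 105} = -2586 + \frac{1}{117} = - \frac{302561}{117}$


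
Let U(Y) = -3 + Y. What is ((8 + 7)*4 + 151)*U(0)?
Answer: -633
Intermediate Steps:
((8 + 7)*4 + 151)*U(0) = ((8 + 7)*4 + 151)*(-3 + 0) = (15*4 + 151)*(-3) = (60 + 151)*(-3) = 211*(-3) = -633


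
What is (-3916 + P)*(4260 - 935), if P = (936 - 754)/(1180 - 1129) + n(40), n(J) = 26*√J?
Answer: -663450550/51 + 172900*√10 ≈ -1.2462e+7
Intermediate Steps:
P = 182/51 + 52*√10 (P = (936 - 754)/(1180 - 1129) + 26*√40 = 182/51 + 26*(2*√10) = 182*(1/51) + 52*√10 = 182/51 + 52*√10 ≈ 168.01)
(-3916 + P)*(4260 - 935) = (-3916 + (182/51 + 52*√10))*(4260 - 935) = (-199534/51 + 52*√10)*3325 = -663450550/51 + 172900*√10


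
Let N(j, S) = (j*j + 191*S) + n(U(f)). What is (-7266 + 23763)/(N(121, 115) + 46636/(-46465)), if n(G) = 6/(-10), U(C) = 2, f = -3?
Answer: 153306621/340164655 ≈ 0.45068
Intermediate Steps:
n(G) = -⅗ (n(G) = 6*(-⅒) = -⅗)
N(j, S) = -⅗ + j² + 191*S (N(j, S) = (j*j + 191*S) - ⅗ = (j² + 191*S) - ⅗ = -⅗ + j² + 191*S)
(-7266 + 23763)/(N(121, 115) + 46636/(-46465)) = (-7266 + 23763)/((-⅗ + 121² + 191*115) + 46636/(-46465)) = 16497/((-⅗ + 14641 + 21965) + 46636*(-1/46465)) = 16497/(183027/5 - 46636/46465) = 16497/(340164655/9293) = 16497*(9293/340164655) = 153306621/340164655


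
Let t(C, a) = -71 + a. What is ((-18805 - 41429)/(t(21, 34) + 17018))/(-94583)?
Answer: 60234/1606113923 ≈ 3.7503e-5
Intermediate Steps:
((-18805 - 41429)/(t(21, 34) + 17018))/(-94583) = ((-18805 - 41429)/((-71 + 34) + 17018))/(-94583) = -60234/(-37 + 17018)*(-1/94583) = -60234/16981*(-1/94583) = 60234/1606113923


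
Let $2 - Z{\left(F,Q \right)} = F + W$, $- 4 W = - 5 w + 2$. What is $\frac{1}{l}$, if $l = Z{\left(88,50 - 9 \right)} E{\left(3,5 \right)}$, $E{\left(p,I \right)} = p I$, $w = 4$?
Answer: $- \frac{2}{2715} \approx -0.00073665$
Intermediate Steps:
$E{\left(p,I \right)} = I p$
$W = \frac{9}{2}$ ($W = - \frac{\left(-5\right) 4 + 2}{4} = - \frac{-20 + 2}{4} = \left(- \frac{1}{4}\right) \left(-18\right) = \frac{9}{2} \approx 4.5$)
$Z{\left(F,Q \right)} = - \frac{5}{2} - F$ ($Z{\left(F,Q \right)} = 2 - \left(F + \frac{9}{2}\right) = 2 - \left(\frac{9}{2} + F\right) = - \frac{5}{2} - F$)
$l = - \frac{2715}{2}$ ($l = \left(- \frac{5}{2} - 88\right) 5 \cdot 3 = \left(- \frac{5}{2} - 88\right) 15 = \left(- \frac{181}{2}\right) 15 = - \frac{2715}{2} \approx -1357.5$)
$\frac{1}{l} = \frac{1}{- \frac{2715}{2}} = - \frac{2}{2715}$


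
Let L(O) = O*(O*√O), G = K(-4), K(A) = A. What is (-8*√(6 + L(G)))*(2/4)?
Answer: -4*√(6 + 32*I) ≈ -17.563 - 14.576*I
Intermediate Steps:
G = -4
L(O) = O^(5/2) (L(O) = O*O^(3/2) = O^(5/2))
(-8*√(6 + L(G)))*(2/4) = (-8*√(6 + (-4)^(5/2)))*(2/4) = (-8*√(6 + 32*I))*(2*(¼)) = -8*√(6 + 32*I)*(½) = -4*√(6 + 32*I)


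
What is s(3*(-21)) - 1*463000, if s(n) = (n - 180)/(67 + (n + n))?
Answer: -27316757/59 ≈ -4.6300e+5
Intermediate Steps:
s(n) = (-180 + n)/(67 + 2*n)
s(3*(-21)) - 1*463000 = (-180 + 3*(-21))/(67 + 2*(3*(-21))) - 1*463000 = (-180 - 63)/(67 + 2*(-63)) - 463000 = -243/(67 - 126) - 463000 = -243/(-59) - 463000 = -1/59*(-243) - 463000 = 243/59 - 463000 = -27316757/59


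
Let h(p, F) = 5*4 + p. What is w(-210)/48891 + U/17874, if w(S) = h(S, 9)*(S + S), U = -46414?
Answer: -140480279/145646289 ≈ -0.96453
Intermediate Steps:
h(p, F) = 20 + p
w(S) = 2*S*(20 + S) (w(S) = (20 + S)*(S + S) = (20 + S)*(2*S) = 2*S*(20 + S))
w(-210)/48891 + U/17874 = (2*(-210)*(20 - 210))/48891 - 46414/17874 = (2*(-210)*(-190))*(1/48891) - 46414*1/17874 = 79800*(1/48891) - 23207/8937 = 26600/16297 - 23207/8937 = -140480279/145646289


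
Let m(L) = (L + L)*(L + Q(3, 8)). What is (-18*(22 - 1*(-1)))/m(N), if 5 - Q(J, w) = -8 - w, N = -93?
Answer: -23/744 ≈ -0.030914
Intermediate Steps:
Q(J, w) = 13 + w (Q(J, w) = 5 - (-8 - w) = 5 + (8 + w) = 13 + w)
m(L) = 2*L*(21 + L) (m(L) = (L + L)*(L + (13 + 8)) = (2*L)*(L + 21) = (2*L)*(21 + L) = 2*L*(21 + L))
(-18*(22 - 1*(-1)))/m(N) = (-18*(22 - 1*(-1)))/((2*(-93)*(21 - 93))) = (-18*(22 + 1))/((2*(-93)*(-72))) = -18*23/13392 = -414*1/13392 = -23/744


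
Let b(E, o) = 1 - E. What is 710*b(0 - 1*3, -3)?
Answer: 2840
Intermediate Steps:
710*b(0 - 1*3, -3) = 710*(1 - (0 - 1*3)) = 710*(1 - (0 - 3)) = 710*(1 - 1*(-3)) = 710*(1 + 3) = 710*4 = 2840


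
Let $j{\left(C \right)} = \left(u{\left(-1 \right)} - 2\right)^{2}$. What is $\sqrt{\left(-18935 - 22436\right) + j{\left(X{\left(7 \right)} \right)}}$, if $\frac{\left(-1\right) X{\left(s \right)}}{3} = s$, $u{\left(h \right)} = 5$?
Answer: $i \sqrt{41362} \approx 203.38 i$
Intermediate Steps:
$X{\left(s \right)} = - 3 s$
$j{\left(C \right)} = 9$ ($j{\left(C \right)} = \left(5 - 2\right)^{2} = 3^{2} = 9$)
$\sqrt{\left(-18935 - 22436\right) + j{\left(X{\left(7 \right)} \right)}} = \sqrt{\left(-18935 - 22436\right) + 9} = \sqrt{-41371 + 9} = \sqrt{-41362} = i \sqrt{41362}$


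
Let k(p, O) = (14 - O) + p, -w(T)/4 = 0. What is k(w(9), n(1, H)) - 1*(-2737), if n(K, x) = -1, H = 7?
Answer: 2752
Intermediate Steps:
w(T) = 0 (w(T) = -4*0 = 0)
k(p, O) = 14 + p - O
k(w(9), n(1, H)) - 1*(-2737) = (14 + 0 - 1*(-1)) - 1*(-2737) = (14 + 0 + 1) + 2737 = 15 + 2737 = 2752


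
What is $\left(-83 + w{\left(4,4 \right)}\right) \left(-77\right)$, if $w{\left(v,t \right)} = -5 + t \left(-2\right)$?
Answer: $7392$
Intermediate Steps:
$w{\left(v,t \right)} = -5 - 2 t$
$\left(-83 + w{\left(4,4 \right)}\right) \left(-77\right) = \left(-83 - 13\right) \left(-77\right) = \left(-96\right) \left(-77\right) = 7392$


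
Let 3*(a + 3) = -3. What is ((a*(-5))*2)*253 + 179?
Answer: 10299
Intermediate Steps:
a = -4 (a = -3 + (⅓)*(-3) = -3 - 1 = -4)
((a*(-5))*2)*253 + 179 = (-4*(-5)*2)*253 + 179 = (20*2)*253 + 179 = 40*253 + 179 = 10120 + 179 = 10299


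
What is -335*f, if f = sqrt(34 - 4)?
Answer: -335*sqrt(30) ≈ -1834.9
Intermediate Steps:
f = sqrt(30) ≈ 5.4772
-335*f = -335*sqrt(30)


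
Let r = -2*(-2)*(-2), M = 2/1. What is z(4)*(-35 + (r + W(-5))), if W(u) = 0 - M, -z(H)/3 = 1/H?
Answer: 135/4 ≈ 33.750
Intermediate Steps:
M = 2 (M = 2*1 = 2)
z(H) = -3/H
r = -8 (r = 4*(-2) = -8)
W(u) = -2 (W(u) = 0 - 1*2 = 0 - 2 = -2)
z(4)*(-35 + (r + W(-5))) = (-3/4)*(-35 + (-8 - 2)) = (-3*1/4)*(-35 - 10) = -3/4*(-45) = 135/4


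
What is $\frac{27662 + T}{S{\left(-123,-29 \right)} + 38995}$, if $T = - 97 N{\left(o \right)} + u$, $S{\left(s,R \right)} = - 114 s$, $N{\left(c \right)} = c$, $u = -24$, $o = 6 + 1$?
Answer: $\frac{26959}{53017} \approx 0.5085$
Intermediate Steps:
$o = 7$
$T = -703$ ($T = \left(-97\right) 7 - 24 = -679 - 24 = -703$)
$\frac{27662 + T}{S{\left(-123,-29 \right)} + 38995} = \frac{27662 - 703}{\left(-114\right) \left(-123\right) + 38995} = \frac{26959}{14022 + 38995} = \frac{26959}{53017}$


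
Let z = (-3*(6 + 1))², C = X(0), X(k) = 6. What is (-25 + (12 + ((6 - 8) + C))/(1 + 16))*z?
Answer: -180369/17 ≈ -10610.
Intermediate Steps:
C = 6
z = 441 (z = (-3*7)² = (-21)² = 441)
(-25 + (12 + ((6 - 8) + C))/(1 + 16))*z = (-25 + (12 + ((6 - 8) + 6))/(1 + 16))*441 = (-25 + (12 + (-2 + 6))/17)*441 = (-25 + (12 + 4)*(1/17))*441 = (-25 + 16*(1/17))*441 = (-25 + 16/17)*441 = -409/17*441 = -180369/17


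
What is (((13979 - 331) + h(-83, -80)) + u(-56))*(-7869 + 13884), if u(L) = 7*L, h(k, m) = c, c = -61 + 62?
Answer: 79740855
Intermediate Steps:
c = 1
h(k, m) = 1
(((13979 - 331) + h(-83, -80)) + u(-56))*(-7869 + 13884) = (((13979 - 331) + 1) + 7*(-56))*(-7869 + 13884) = ((13648 + 1) - 392)*6015 = (13649 - 392)*6015 = 13257*6015 = 79740855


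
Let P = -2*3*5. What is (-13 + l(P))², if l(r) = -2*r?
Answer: 2209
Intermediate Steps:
P = -30 (P = -6*5 = -30)
(-13 + l(P))² = (-13 - 2*(-30))² = (-13 + 60)² = 47² = 2209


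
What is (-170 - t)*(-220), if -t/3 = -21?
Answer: 51260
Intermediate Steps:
t = 63 (t = -3*(-21) = 63)
(-170 - t)*(-220) = (-170 - 1*63)*(-220) = (-170 - 63)*(-220) = -233*(-220) = 51260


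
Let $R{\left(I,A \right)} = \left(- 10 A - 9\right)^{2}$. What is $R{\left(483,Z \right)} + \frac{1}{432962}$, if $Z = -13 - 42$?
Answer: $\frac{126719751123}{432962} \approx 2.9268 \cdot 10^{5}$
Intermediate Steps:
$Z = -55$ ($Z = -13 - 42 = -55$)
$R{\left(I,A \right)} = \left(-9 - 10 A\right)^{2}$
$R{\left(483,Z \right)} + \frac{1}{432962} = \left(9 + 10 \left(-55\right)\right)^{2} + \frac{1}{432962} = \left(9 - 550\right)^{2} + \frac{1}{432962} = \left(-541\right)^{2} + \frac{1}{432962} = 292681 + \frac{1}{432962} = \frac{126719751123}{432962}$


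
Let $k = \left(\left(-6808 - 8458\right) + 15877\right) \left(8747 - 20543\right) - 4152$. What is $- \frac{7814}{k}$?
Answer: $\frac{3907}{3605754} \approx 0.0010835$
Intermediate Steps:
$k = -7211508$ ($k = \left(\left(-6808 - 8458\right) + 15877\right) \left(-11796\right) - 4152 = \left(-15266 + 15877\right) \left(-11796\right) - 4152 = 611 \left(-11796\right) - 4152 = -7207356 - 4152 = -7211508$)
$- \frac{7814}{k} = - \frac{7814}{-7211508} = \left(-7814\right) \left(- \frac{1}{7211508}\right) = \frac{3907}{3605754}$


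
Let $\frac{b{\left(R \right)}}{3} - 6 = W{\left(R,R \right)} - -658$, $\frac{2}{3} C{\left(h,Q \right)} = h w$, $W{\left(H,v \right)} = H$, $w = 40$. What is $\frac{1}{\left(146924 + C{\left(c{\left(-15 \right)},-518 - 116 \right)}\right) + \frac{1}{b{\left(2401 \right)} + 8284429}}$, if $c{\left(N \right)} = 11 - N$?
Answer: $\frac{8293624}{1231470466017} \approx 6.7347 \cdot 10^{-6}$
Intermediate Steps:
$C{\left(h,Q \right)} = 60 h$ ($C{\left(h,Q \right)} = \frac{3 h 40}{2} = \frac{3 \cdot 40 h}{2} = 60 h$)
$b{\left(R \right)} = 1992 + 3 R$ ($b{\left(R \right)} = 18 + 3 \left(R - -658\right) = 18 + 3 \left(R + 658\right) = 18 + 3 \left(658 + R\right) = 18 + \left(1974 + 3 R\right) = 1992 + 3 R$)
$\frac{1}{\left(146924 + C{\left(c{\left(-15 \right)},-518 - 116 \right)}\right) + \frac{1}{b{\left(2401 \right)} + 8284429}} = \frac{1}{\left(146924 + 60 \left(11 - -15\right)\right) + \frac{1}{\left(1992 + 3 \cdot 2401\right) + 8284429}} = \frac{1}{\left(146924 + 60 \left(11 + 15\right)\right) + \frac{1}{\left(1992 + 7203\right) + 8284429}} = \frac{1}{\left(146924 + 60 \cdot 26\right) + \frac{1}{9195 + 8284429}} = \frac{1}{\left(146924 + 1560\right) + \frac{1}{8293624}} = \frac{1}{148484 + \frac{1}{8293624}} = \frac{1}{\frac{1231470466017}{8293624}} = \frac{8293624}{1231470466017}$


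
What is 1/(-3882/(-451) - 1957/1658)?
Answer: 747758/5553749 ≈ 0.13464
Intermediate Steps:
1/(-3882/(-451) - 1957/1658) = 1/(-3882*(-1/451) - 1957*1/1658) = 1/(3882/451 - 1957/1658) = 1/(5553749/747758) = 747758/5553749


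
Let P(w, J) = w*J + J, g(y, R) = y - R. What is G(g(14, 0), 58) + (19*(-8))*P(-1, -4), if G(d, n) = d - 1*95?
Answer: -81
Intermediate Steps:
P(w, J) = J + J*w (P(w, J) = J*w + J = J + J*w)
G(d, n) = -95 + d (G(d, n) = d - 95 = -95 + d)
G(g(14, 0), 58) + (19*(-8))*P(-1, -4) = (-95 + (14 - 1*0)) + (19*(-8))*(-4*(1 - 1)) = (-95 + (14 + 0)) - (-608)*0 = (-95 + 14) - 152*0 = -81 + 0 = -81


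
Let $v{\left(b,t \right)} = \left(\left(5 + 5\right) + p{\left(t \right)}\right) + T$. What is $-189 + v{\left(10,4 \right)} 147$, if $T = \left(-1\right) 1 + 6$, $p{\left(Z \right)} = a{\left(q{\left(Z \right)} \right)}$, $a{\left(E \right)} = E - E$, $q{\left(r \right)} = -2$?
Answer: $2016$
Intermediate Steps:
$a{\left(E \right)} = 0$
$p{\left(Z \right)} = 0$
$T = 5$ ($T = -1 + 6 = 5$)
$v{\left(b,t \right)} = 15$ ($v{\left(b,t \right)} = \left(\left(5 + 5\right) + 0\right) + 5 = \left(10 + 0\right) + 5 = 10 + 5 = 15$)
$-189 + v{\left(10,4 \right)} 147 = -189 + 15 \cdot 147 = -189 + 2205 = 2016$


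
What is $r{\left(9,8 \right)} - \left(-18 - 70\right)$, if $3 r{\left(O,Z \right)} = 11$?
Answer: $\frac{275}{3} \approx 91.667$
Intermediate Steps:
$r{\left(O,Z \right)} = \frac{11}{3}$ ($r{\left(O,Z \right)} = \frac{1}{3} \cdot 11 = \frac{11}{3}$)
$r{\left(9,8 \right)} - \left(-18 - 70\right) = \frac{11}{3} - \left(-18 - 70\right) = \frac{11}{3} - -88 = \frac{11}{3} + 88 = \frac{275}{3}$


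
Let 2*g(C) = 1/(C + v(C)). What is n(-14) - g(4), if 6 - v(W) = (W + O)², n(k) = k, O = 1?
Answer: -419/30 ≈ -13.967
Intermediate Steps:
v(W) = 6 - (1 + W)² (v(W) = 6 - (W + 1)² = 6 - (1 + W)²)
g(C) = 1/(2*(6 + C - (1 + C)²)) (g(C) = 1/(2*(C + (6 - (1 + C)²))) = 1/(2*(6 + C - (1 + C)²)))
n(-14) - g(4) = -14 - 1/(2*(6 + 4 - (1 + 4)²)) = -14 - 1/(2*(6 + 4 - 1*5²)) = -14 - 1/(2*(6 + 4 - 1*25)) = -14 - 1/(2*(6 + 4 - 25)) = -14 - 1/(2*(-15)) = -14 - (-1)/(2*15) = -14 - 1*(-1/30) = -14 + 1/30 = -419/30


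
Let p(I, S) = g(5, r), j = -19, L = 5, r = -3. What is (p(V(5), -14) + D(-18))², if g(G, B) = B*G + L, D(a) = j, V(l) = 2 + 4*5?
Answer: 841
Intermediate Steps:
V(l) = 22 (V(l) = 2 + 20 = 22)
D(a) = -19
g(G, B) = 5 + B*G (g(G, B) = B*G + 5 = 5 + B*G)
p(I, S) = -10 (p(I, S) = 5 - 3*5 = 5 - 15 = -10)
(p(V(5), -14) + D(-18))² = (-10 - 19)² = (-29)² = 841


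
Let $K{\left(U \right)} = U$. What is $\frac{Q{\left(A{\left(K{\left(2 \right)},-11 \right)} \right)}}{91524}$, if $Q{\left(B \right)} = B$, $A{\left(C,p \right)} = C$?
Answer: $\frac{1}{45762} \approx 2.1852 \cdot 10^{-5}$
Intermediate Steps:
$\frac{Q{\left(A{\left(K{\left(2 \right)},-11 \right)} \right)}}{91524} = \frac{2}{91524} = 2 \cdot \frac{1}{91524} = \frac{1}{45762}$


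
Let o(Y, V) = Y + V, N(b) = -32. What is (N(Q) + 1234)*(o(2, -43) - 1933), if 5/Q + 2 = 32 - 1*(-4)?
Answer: -2372748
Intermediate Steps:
Q = 5/34 (Q = 5/(-2 + (32 - 1*(-4))) = 5/(-2 + (32 + 4)) = 5/(-2 + 36) = 5/34 ≈ 0.14706)
o(Y, V) = V + Y
(N(Q) + 1234)*(o(2, -43) - 1933) = (-32 + 1234)*((-43 + 2) - 1933) = 1202*(-41 - 1933) = 1202*(-1974) = -2372748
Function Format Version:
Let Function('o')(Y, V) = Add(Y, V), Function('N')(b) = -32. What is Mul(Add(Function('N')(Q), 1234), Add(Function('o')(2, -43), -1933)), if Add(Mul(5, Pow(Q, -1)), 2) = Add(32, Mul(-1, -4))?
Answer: -2372748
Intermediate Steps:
Q = Rational(5, 34) (Q = Mul(5, Pow(Add(-2, Add(32, Mul(-1, -4))), -1)) = Mul(5, Pow(Add(-2, Add(32, 4)), -1)) = Mul(5, Pow(Add(-2, 36), -1)) = Mul(5, Pow(34, -1)) = Mul(5, Rational(1, 34)) = Rational(5, 34) ≈ 0.14706)
Function('o')(Y, V) = Add(V, Y)
Mul(Add(Function('N')(Q), 1234), Add(Function('o')(2, -43), -1933)) = Mul(Add(-32, 1234), Add(Add(-43, 2), -1933)) = Mul(1202, Add(-41, -1933)) = Mul(1202, -1974) = -2372748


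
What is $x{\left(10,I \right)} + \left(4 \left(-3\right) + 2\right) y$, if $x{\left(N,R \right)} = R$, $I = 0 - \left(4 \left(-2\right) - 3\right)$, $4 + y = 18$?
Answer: $-129$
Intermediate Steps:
$y = 14$ ($y = -4 + 18 = 14$)
$I = 11$ ($I = 0 - \left(-8 - 3\right) = 0 - -11 = 0 + 11 = 11$)
$x{\left(10,I \right)} + \left(4 \left(-3\right) + 2\right) y = 11 + \left(4 \left(-3\right) + 2\right) 14 = 11 + \left(-12 + 2\right) 14 = 11 - 140 = -129$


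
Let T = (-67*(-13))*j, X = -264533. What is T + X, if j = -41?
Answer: -300244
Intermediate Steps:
T = -35711 (T = -67*(-13)*(-41) = 871*(-41) = -35711)
T + X = -35711 - 264533 = -300244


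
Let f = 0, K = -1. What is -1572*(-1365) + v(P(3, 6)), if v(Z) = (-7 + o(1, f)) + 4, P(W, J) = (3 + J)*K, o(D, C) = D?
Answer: 2145778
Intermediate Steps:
P(W, J) = -3 - J (P(W, J) = (3 + J)*(-1) = -3 - J)
v(Z) = -2 (v(Z) = (-7 + 1) + 4 = -6 + 4 = -2)
-1572*(-1365) + v(P(3, 6)) = -1572*(-1365) - 2 = 2145780 - 2 = 2145778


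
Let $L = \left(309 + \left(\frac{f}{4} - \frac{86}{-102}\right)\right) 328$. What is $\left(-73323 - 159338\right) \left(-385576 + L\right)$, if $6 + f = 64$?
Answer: $\frac{3312805071004}{51} \approx 6.4957 \cdot 10^{10}$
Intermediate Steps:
$f = 58$ ($f = -6 + 64 = 58$)
$L = \frac{5425612}{51}$ ($L = \left(309 + \left(\frac{58}{4} - \frac{86}{-102}\right)\right) 328 = \left(309 + \left(58 \cdot \frac{1}{4} - - \frac{43}{51}\right)\right) 328 = \left(309 + \left(\frac{29}{2} + \frac{43}{51}\right)\right) 328 = \left(309 + \frac{1565}{102}\right) 328 = \frac{33083}{102} \cdot 328 = \frac{5425612}{51} \approx 1.0638 \cdot 10^{5}$)
$\left(-73323 - 159338\right) \left(-385576 + L\right) = \left(-73323 - 159338\right) \left(-385576 + \frac{5425612}{51}\right) = \left(-232661\right) \left(- \frac{14238764}{51}\right) = \frac{3312805071004}{51}$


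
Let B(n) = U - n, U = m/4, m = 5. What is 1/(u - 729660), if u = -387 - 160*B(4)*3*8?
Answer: -1/719487 ≈ -1.3899e-6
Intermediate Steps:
U = 5/4 ≈ 1.2500
B(n) = 5/4 - n
u = 10173 (u = -387 - 160*(5/4 - 1*4)*3*8 = -387 - 160*(5/4 - 4)*3*8 = -387 - 160*(-11/4*3)*8 = -387 - (-1320)*8 = -387 - 160*(-66) = -387 + 10560 = 10173)
1/(u - 729660) = 1/(10173 - 729660) = 1/(-719487) = -1/719487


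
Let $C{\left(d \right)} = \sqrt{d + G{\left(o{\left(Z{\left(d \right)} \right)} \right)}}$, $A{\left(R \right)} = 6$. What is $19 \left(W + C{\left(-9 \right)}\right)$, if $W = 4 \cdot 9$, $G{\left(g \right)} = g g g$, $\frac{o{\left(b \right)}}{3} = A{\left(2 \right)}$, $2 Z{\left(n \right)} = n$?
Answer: $684 + 57 \sqrt{647} \approx 2133.9$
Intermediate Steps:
$Z{\left(n \right)} = \frac{n}{2}$
$o{\left(b \right)} = 18$ ($o{\left(b \right)} = 3 \cdot 6 = 18$)
$G{\left(g \right)} = g^{3}$ ($G{\left(g \right)} = g^{2} g = g^{3}$)
$C{\left(d \right)} = \sqrt{5832 + d}$ ($C{\left(d \right)} = \sqrt{d + 18^{3}} = \sqrt{d + 5832} = \sqrt{5832 + d}$)
$W = 36$
$19 \left(W + C{\left(-9 \right)}\right) = 19 \left(36 + \sqrt{5832 - 9}\right) = 19 \left(36 + \sqrt{5823}\right) = 19 \left(36 + 3 \sqrt{647}\right) = 684 + 57 \sqrt{647}$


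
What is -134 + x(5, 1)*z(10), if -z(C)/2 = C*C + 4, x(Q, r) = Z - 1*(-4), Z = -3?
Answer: -342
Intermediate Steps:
x(Q, r) = 1 (x(Q, r) = -3 - 1*(-4) = -3 + 4 = 1)
z(C) = -8 - 2*C² (z(C) = -2*(C*C + 4) = -2*(C² + 4) = -2*(4 + C²) = -8 - 2*C²)
-134 + x(5, 1)*z(10) = -134 + 1*(-8 - 2*10²) = -134 + 1*(-8 - 2*100) = -134 + 1*(-8 - 200) = -134 + 1*(-208) = -134 - 208 = -342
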